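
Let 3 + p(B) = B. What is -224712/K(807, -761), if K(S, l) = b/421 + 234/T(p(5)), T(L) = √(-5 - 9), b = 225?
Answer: -1839517400/59911833 - 57529592744*I*√14/59911833 ≈ -30.704 - 3592.9*I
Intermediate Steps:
p(B) = -3 + B
T(L) = I*√14 (T(L) = √(-14) = I*√14)
K(S, l) = 225/421 - 117*I*√14/7 (K(S, l) = 225/421 + 234/((I*√14)) = 225*(1/421) + 234*(-I*√14/14) = 225/421 - 117*I*√14/7)
-224712/K(807, -761) = -224712/(225/421 - 117*I*√14/7)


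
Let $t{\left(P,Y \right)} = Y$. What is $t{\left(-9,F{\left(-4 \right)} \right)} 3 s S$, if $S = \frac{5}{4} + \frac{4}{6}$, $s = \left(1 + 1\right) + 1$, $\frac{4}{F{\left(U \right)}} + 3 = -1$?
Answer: $- \frac{69}{4} \approx -17.25$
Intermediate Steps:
$F{\left(U \right)} = -1$ ($F{\left(U \right)} = \frac{4}{-3 - 1} = \frac{4}{-4} = 4 \left(- \frac{1}{4}\right) = -1$)
$s = 3$ ($s = 2 + 1 = 3$)
$S = \frac{23}{12}$ ($S = 5 \cdot \frac{1}{4} + 4 \cdot \frac{1}{6} = \frac{5}{4} + \frac{2}{3} = \frac{23}{12} \approx 1.9167$)
$t{\left(-9,F{\left(-4 \right)} \right)} 3 s S = - \frac{3 \cdot 3 \cdot 23}{12} = - \frac{9 \cdot 23}{12} = \left(-1\right) \frac{69}{4} = - \frac{69}{4}$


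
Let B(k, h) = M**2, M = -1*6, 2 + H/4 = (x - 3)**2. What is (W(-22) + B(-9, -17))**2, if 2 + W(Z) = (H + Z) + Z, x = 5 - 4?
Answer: 4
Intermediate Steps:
x = 1
H = 8 (H = -8 + 4*(1 - 3)**2 = -8 + 4*(-2)**2 = -8 + 4*4 = -8 + 16 = 8)
M = -6
W(Z) = 6 + 2*Z (W(Z) = -2 + ((8 + Z) + Z) = -2 + (8 + 2*Z) = 6 + 2*Z)
B(k, h) = 36 (B(k, h) = (-6)**2 = 36)
(W(-22) + B(-9, -17))**2 = ((6 + 2*(-22)) + 36)**2 = ((6 - 44) + 36)**2 = (-38 + 36)**2 = (-2)**2 = 4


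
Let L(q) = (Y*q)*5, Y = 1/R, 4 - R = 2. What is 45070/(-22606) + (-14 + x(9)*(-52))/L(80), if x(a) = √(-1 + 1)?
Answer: -2332621/1130300 ≈ -2.0637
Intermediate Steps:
x(a) = 0 (x(a) = √0 = 0)
R = 2 (R = 4 - 1*2 = 4 - 2 = 2)
Y = ½ (Y = 1/2 = ½ ≈ 0.50000)
L(q) = 5*q/2 (L(q) = (q/2)*5 = 5*q/2)
45070/(-22606) + (-14 + x(9)*(-52))/L(80) = 45070/(-22606) + (-14 + 0*(-52))/(((5/2)*80)) = 45070*(-1/22606) + (-14 + 0)/200 = -22535/11303 - 14*1/200 = -22535/11303 - 7/100 = -2332621/1130300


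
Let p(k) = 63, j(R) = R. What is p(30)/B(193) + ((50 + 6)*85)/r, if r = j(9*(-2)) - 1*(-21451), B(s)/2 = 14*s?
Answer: 3867617/16546276 ≈ 0.23375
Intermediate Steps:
B(s) = 28*s (B(s) = 2*(14*s) = 28*s)
r = 21433 (r = 9*(-2) - 1*(-21451) = -18 + 21451 = 21433)
p(30)/B(193) + ((50 + 6)*85)/r = 63/((28*193)) + ((50 + 6)*85)/21433 = 63/5404 + (56*85)*(1/21433) = 63*(1/5404) + 4760*(1/21433) = 9/772 + 4760/21433 = 3867617/16546276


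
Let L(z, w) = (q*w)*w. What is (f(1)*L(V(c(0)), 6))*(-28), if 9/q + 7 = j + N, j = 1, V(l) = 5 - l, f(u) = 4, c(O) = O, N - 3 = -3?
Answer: 6048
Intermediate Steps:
N = 0 (N = 3 - 3 = 0)
q = -3/2 (q = 9/(-7 + (1 + 0)) = 9/(-7 + 1) = 9/(-6) = 9*(-1/6) = -3/2 ≈ -1.5000)
L(z, w) = -3*w**2/2 (L(z, w) = (-3*w/2)*w = -3*w**2/2)
(f(1)*L(V(c(0)), 6))*(-28) = (4*(-3/2*6**2))*(-28) = (4*(-3/2*36))*(-28) = (4*(-54))*(-28) = -216*(-28) = 6048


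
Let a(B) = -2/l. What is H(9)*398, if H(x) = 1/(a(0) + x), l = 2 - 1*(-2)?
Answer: 796/17 ≈ 46.824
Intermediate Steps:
l = 4 (l = 2 + 2 = 4)
a(B) = -1/2 (a(B) = -2/4 = -2*1/4 = -1/2)
H(x) = 1/(-1/2 + x)
H(9)*398 = (2/(-1 + 2*9))*398 = (2/(-1 + 18))*398 = (2/17)*398 = 796/17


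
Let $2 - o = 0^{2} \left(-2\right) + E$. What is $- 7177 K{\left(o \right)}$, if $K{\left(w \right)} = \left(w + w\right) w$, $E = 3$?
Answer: $-14354$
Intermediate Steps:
$o = -1$ ($o = 2 - \left(0^{2} \left(-2\right) + 3\right) = 2 - \left(0 \left(-2\right) + 3\right) = 2 - \left(0 + 3\right) = 2 - 3 = -1$)
$K{\left(w \right)} = 2 w^{2}$ ($K{\left(w \right)} = 2 w w = 2 w^{2}$)
$- 7177 K{\left(o \right)} = - 7177 \cdot 2 \left(-1\right)^{2} = - 7177 \cdot 2 \cdot 1 = \left(-7177\right) 2 = -14354$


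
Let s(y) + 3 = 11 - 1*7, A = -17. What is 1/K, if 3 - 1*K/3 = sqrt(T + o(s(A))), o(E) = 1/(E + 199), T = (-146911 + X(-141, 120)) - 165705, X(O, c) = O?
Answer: 200/62553199 + 10*I*sqrt(125102798)/187659597 ≈ 3.1973e-6 + 0.00059602*I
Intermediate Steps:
s(y) = 1 (s(y) = -3 + (11 - 1*7) = -3 + (11 - 7) = -3 + 4 = 1)
T = -312757 (T = (-146911 - 141) - 165705 = -147052 - 165705 = -312757)
o(E) = 1/(199 + E)
K = 9 - 3*I*sqrt(125102798)/20 (K = 9 - 3*sqrt(-312757 + 1/(199 + 1)) = 9 - 3*sqrt(-312757 + 1/200) = 9 - 3*I*sqrt(125102798)/20 ≈ 9.0 - 1677.7*I)
1/K = 1/(9 - 3*I*sqrt(125102798)/20)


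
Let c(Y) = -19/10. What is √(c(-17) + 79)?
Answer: √7710/10 ≈ 8.7807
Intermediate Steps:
c(Y) = -19/10 (c(Y) = -19*⅒ = -19/10)
√(c(-17) + 79) = √(-19/10 + 79) = √(771/10) = √7710/10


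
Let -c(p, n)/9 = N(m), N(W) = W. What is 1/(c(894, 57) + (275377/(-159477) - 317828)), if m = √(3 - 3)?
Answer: -159477/50686531333 ≈ -3.1463e-6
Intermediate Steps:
m = 0 (m = √0 = 0)
c(p, n) = 0 (c(p, n) = -9*0 = 0)
1/(c(894, 57) + (275377/(-159477) - 317828)) = 1/(0 + (275377/(-159477) - 317828)) = 1/(0 + (275377*(-1/159477) - 317828)) = 1/(0 + (-275377/159477 - 317828)) = 1/(0 - 50686531333/159477) = 1/(-50686531333/159477) = -159477/50686531333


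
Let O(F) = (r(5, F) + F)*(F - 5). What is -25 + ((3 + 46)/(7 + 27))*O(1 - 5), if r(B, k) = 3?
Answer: -409/34 ≈ -12.029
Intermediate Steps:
O(F) = (-5 + F)*(3 + F) (O(F) = (3 + F)*(F - 5) = (3 + F)*(-5 + F) = (-5 + F)*(3 + F))
-25 + ((3 + 46)/(7 + 27))*O(1 - 5) = -25 + ((3 + 46)/(7 + 27))*(-15 + (1 - 5)**2 - 2*(1 - 5)) = -25 + (49/34)*(-15 + (-4)**2 - 2*(-4)) = -25 + (49*(1/34))*(-15 + 16 + 8) = -25 + (49/34)*9 = -25 + 441/34 = -409/34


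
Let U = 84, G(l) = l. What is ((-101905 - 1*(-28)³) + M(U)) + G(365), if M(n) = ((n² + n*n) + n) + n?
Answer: -65308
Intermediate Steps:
M(n) = 2*n + 2*n² (M(n) = ((n² + n²) + n) + n = (2*n² + n) + n = (n + 2*n²) + n = 2*n + 2*n²)
((-101905 - 1*(-28)³) + M(U)) + G(365) = ((-101905 - 1*(-28)³) + 2*84*(1 + 84)) + 365 = ((-101905 - 1*(-21952)) + 2*84*85) + 365 = ((-101905 + 21952) + 14280) + 365 = (-79953 + 14280) + 365 = -65673 + 365 = -65308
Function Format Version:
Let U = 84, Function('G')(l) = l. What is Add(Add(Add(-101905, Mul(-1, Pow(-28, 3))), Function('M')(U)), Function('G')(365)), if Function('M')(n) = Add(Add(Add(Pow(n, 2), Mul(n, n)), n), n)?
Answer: -65308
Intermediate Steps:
Function('M')(n) = Add(Mul(2, n), Mul(2, Pow(n, 2))) (Function('M')(n) = Add(Add(Add(Pow(n, 2), Pow(n, 2)), n), n) = Add(Add(Mul(2, Pow(n, 2)), n), n) = Add(Add(n, Mul(2, Pow(n, 2))), n) = Add(Mul(2, n), Mul(2, Pow(n, 2))))
Add(Add(Add(-101905, Mul(-1, Pow(-28, 3))), Function('M')(U)), Function('G')(365)) = Add(Add(Add(-101905, Mul(-1, Pow(-28, 3))), Mul(2, 84, Add(1, 84))), 365) = Add(Add(Add(-101905, Mul(-1, -21952)), Mul(2, 84, 85)), 365) = Add(Add(Add(-101905, 21952), 14280), 365) = Add(Add(-79953, 14280), 365) = Add(-65673, 365) = -65308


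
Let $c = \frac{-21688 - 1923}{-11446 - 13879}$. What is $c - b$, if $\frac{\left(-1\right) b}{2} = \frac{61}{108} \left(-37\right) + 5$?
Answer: $- \frac{42208031}{1367550} \approx -30.864$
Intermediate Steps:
$c = \frac{23611}{25325}$ ($c = - \frac{23611}{-25325} = \left(-23611\right) \left(- \frac{1}{25325}\right) = \frac{23611}{25325} \approx 0.93232$)
$b = \frac{1717}{54}$ ($b = - 2 \left(\frac{61}{108} \left(-37\right) + 5\right) = - 2 \left(- \frac{2257}{108} + 5\right) = \left(-2\right) \left(- \frac{1717}{108}\right) = \frac{1717}{54} \approx 31.796$)
$c - b = \frac{23611}{25325} - \frac{1717}{54} = - \frac{42208031}{1367550}$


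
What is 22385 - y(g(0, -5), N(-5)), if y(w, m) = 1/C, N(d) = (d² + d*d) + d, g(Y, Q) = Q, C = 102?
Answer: 2283269/102 ≈ 22385.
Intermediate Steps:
N(d) = d + 2*d² (N(d) = (d² + d²) + d = 2*d² + d = d + 2*d²)
y(w, m) = 1/102
22385 - y(g(0, -5), N(-5)) = 22385 - 1*1/102 = 22385 - 1/102 = 2283269/102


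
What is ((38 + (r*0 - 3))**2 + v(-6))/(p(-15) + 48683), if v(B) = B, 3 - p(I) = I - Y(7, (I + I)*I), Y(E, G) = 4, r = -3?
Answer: 1219/48705 ≈ 0.025028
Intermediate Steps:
p(I) = 7 - I (p(I) = 3 - (I - 1*4) = 3 - (I - 4) = 3 - (-4 + I) = 3 + (4 - I) = 7 - I)
((38 + (r*0 - 3))**2 + v(-6))/(p(-15) + 48683) = ((38 + (-3*0 - 3))**2 - 6)/((7 - 1*(-15)) + 48683) = ((38 + (0 - 3))**2 - 6)/((7 + 15) + 48683) = ((38 - 3)**2 - 6)/(22 + 48683) = (35**2 - 6)/48705 = (1225 - 6)*(1/48705) = 1219*(1/48705) = 1219/48705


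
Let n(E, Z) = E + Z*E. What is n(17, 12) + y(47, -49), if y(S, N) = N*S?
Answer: -2082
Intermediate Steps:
n(E, Z) = E + E*Z
n(17, 12) + y(47, -49) = 17*(1 + 12) - 49*47 = 17*13 - 2303 = 221 - 2303 = -2082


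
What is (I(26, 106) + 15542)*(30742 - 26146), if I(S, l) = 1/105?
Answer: 2500087652/35 ≈ 7.1431e+7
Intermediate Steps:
I(S, l) = 1/105
(I(26, 106) + 15542)*(30742 - 26146) = (1/105 + 15542)*(30742 - 26146) = (1631911/105)*4596 = 2500087652/35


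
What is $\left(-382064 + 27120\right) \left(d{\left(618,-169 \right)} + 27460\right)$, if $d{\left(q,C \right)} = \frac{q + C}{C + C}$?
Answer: $- \frac{1647123133632}{169} \approx -9.7463 \cdot 10^{9}$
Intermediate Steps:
$d{\left(q,C \right)} = \frac{C + q}{2 C}$
$\left(-382064 + 27120\right) \left(d{\left(618,-169 \right)} + 27460\right) = \left(-382064 + 27120\right) \left(\frac{-169 + 618}{2 \left(-169\right)} + 27460\right) = - 354944 \left(\frac{1}{2} \left(- \frac{1}{169}\right) 449 + 27460\right) = - 354944 \left(- \frac{449}{338} + 27460\right) = \left(-354944\right) \frac{9281031}{338} = - \frac{1647123133632}{169}$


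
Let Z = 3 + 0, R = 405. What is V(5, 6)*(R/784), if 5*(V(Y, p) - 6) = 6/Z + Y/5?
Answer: 2673/784 ≈ 3.4094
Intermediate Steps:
Z = 3
V(Y, p) = 32/5 + Y/25 (V(Y, p) = 6 + (6/3 + Y/5)/5 = 6 + (6*(⅓) + Y*(⅕))/5 = 6 + (2 + Y/5)/5 = 6 + (⅖ + Y/25) = 32/5 + Y/25)
V(5, 6)*(R/784) = (32/5 + (1/25)*5)*(405/784) = (32/5 + ⅕)*(405*(1/784)) = (33/5)*(405/784) = 2673/784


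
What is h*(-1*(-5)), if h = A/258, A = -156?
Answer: -130/43 ≈ -3.0233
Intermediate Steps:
h = -26/43 (h = -156/258 = -156*1/258 = -26/43 ≈ -0.60465)
h*(-1*(-5)) = -(-26)*(-5)/43 = -26/43*5 = -130/43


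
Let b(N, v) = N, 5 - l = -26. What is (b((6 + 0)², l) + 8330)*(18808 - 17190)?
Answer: 13536188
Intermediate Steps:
l = 31 (l = 5 - 1*(-26) = 5 + 26 = 31)
(b((6 + 0)², l) + 8330)*(18808 - 17190) = ((6 + 0)² + 8330)*(18808 - 17190) = (6² + 8330)*1618 = (36 + 8330)*1618 = 8366*1618 = 13536188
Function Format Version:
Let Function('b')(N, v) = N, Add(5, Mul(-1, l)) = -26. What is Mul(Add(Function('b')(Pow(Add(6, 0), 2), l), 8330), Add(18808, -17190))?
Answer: 13536188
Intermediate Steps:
l = 31 (l = Add(5, Mul(-1, -26)) = Add(5, 26) = 31)
Mul(Add(Function('b')(Pow(Add(6, 0), 2), l), 8330), Add(18808, -17190)) = Mul(Add(Pow(Add(6, 0), 2), 8330), Add(18808, -17190)) = Mul(Add(Pow(6, 2), 8330), 1618) = Mul(Add(36, 8330), 1618) = Mul(8366, 1618) = 13536188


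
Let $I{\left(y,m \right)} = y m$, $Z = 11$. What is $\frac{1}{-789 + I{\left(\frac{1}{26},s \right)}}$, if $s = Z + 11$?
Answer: $- \frac{13}{10246} \approx -0.0012688$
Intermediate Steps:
$s = 22$ ($s = 11 + 11 = 22$)
$I{\left(y,m \right)} = m y$
$\frac{1}{-789 + I{\left(\frac{1}{26},s \right)}} = \frac{1}{-789 + \frac{22}{26}} = \frac{1}{-789 + 22 \cdot \frac{1}{26}} = \frac{1}{-789 + \frac{11}{13}} = \frac{1}{- \frac{10246}{13}} = - \frac{13}{10246}$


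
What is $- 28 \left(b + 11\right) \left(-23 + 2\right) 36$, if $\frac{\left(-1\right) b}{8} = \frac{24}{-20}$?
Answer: $\frac{2180304}{5} \approx 4.3606 \cdot 10^{5}$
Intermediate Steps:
$b = \frac{48}{5}$ ($b = - 8 \frac{24}{-20} = - 8 \cdot 24 \left(- \frac{1}{20}\right) = \left(-8\right) \left(- \frac{6}{5}\right) = \frac{48}{5} \approx 9.6$)
$- 28 \left(b + 11\right) \left(-23 + 2\right) 36 = - 28 \left(\frac{48}{5} + 11\right) \left(-23 + 2\right) 36 = - 28 \cdot \frac{103}{5} \left(-21\right) 36 = \left(-28\right) \left(- \frac{2163}{5}\right) 36 = \frac{60564}{5} \cdot 36 = \frac{2180304}{5}$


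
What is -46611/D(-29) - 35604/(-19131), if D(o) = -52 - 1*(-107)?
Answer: -296585607/350735 ≈ -845.61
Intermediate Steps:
D(o) = 55 (D(o) = -52 + 107 = 55)
-46611/D(-29) - 35604/(-19131) = -46611/55 - 35604/(-19131) = -46611*1/55 - 35604*(-1/19131) = -46611/55 + 11868/6377 = -296585607/350735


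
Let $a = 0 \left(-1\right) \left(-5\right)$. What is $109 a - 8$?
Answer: $-8$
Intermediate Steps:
$a = 0$ ($a = 0 \left(-5\right) = 0$)
$109 a - 8 = 109 \cdot 0 - 8 = 0 - 8 = -8$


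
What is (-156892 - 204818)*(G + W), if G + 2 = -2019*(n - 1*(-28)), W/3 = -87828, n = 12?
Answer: 124517220660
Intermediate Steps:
W = -263484 (W = 3*(-87828) = -263484)
G = -80762 (G = -2 - 2019*(12 - 1*(-28)) = -2 - 2019*(12 + 28) = -2 - 2019*40 = -2 - 80760 = -80762)
(-156892 - 204818)*(G + W) = (-156892 - 204818)*(-80762 - 263484) = -361710*(-344246) = 124517220660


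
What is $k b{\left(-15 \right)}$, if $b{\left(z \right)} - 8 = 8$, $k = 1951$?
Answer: $31216$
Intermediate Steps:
$b{\left(z \right)} = 16$ ($b{\left(z \right)} = 8 + 8 = 16$)
$k b{\left(-15 \right)} = 1951 \cdot 16 = 31216$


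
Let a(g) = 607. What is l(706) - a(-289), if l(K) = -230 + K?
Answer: -131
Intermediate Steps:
l(706) - a(-289) = (-230 + 706) - 1*607 = 476 - 607 = -131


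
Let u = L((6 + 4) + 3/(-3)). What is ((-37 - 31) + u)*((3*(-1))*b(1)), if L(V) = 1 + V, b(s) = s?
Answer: 174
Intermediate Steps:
u = 10 (u = 1 + ((6 + 4) + 3/(-3)) = 1 + (10 + 3*(-⅓)) = 1 + (10 - 1) = 1 + 9 = 10)
((-37 - 31) + u)*((3*(-1))*b(1)) = ((-37 - 31) + 10)*((3*(-1))*1) = (-68 + 10)*(-3*1) = -58*(-3) = 174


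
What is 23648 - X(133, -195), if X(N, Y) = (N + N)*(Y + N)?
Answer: 40140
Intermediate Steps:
X(N, Y) = 2*N*(N + Y) (X(N, Y) = (2*N)*(N + Y) = 2*N*(N + Y))
23648 - X(133, -195) = 23648 - 2*133*(133 - 195) = 23648 - 2*133*(-62) = 23648 - 1*(-16492) = 23648 + 16492 = 40140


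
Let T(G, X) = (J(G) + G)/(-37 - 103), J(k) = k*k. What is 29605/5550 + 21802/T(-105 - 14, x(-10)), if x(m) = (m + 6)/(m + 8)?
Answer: -236063437/1113330 ≈ -212.03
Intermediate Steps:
x(m) = (6 + m)/(8 + m)
J(k) = k**2
T(G, X) = -G/140 - G**2/140 (T(G, X) = (G**2 + G)/(-37 - 103) = (G + G**2)/(-140) = (G + G**2)*(-1/140) = -G/140 - G**2/140)
29605/5550 + 21802/T(-105 - 14, x(-10)) = 29605/5550 + 21802/(((-105 - 14)*(-1 - (-105 - 14))/140)) = 29605*(1/5550) + 21802/(((1/140)*(-119)*(-1 - 1*(-119)))) = 5921/1110 + 21802/(((1/140)*(-119)*(-1 + 119))) = 5921/1110 + 21802/(((1/140)*(-119)*118)) = 5921/1110 + 21802/(-1003/10) = 5921/1110 + 21802*(-10/1003) = 5921/1110 - 218020/1003 = -236063437/1113330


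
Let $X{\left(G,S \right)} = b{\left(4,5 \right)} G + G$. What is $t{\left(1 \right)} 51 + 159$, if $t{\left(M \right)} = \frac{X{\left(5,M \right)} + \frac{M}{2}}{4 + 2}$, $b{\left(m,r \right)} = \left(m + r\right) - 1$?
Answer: $\frac{2183}{4} \approx 545.75$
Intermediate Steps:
$b{\left(m,r \right)} = -1 + m + r$
$X{\left(G,S \right)} = 9 G$ ($X{\left(G,S \right)} = \left(-1 + 4 + 5\right) G + G = 8 G + G = 9 G$)
$t{\left(M \right)} = \frac{15}{2} + \frac{M}{12}$ ($t{\left(M \right)} = \frac{9 \cdot 5 + \frac{M}{2}}{4 + 2} = \frac{45 + M \frac{1}{2}}{6} = \left(45 + \frac{M}{2}\right) \frac{1}{6} = \frac{15}{2} + \frac{M}{12}$)
$t{\left(1 \right)} 51 + 159 = \left(\frac{15}{2} + \frac{1}{12} \cdot 1\right) 51 + 159 = \left(\frac{15}{2} + \frac{1}{12}\right) 51 + 159 = \frac{91}{12} \cdot 51 + 159 = \frac{1547}{4} + 159 = \frac{2183}{4}$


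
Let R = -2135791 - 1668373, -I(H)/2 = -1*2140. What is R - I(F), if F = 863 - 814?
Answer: -3808444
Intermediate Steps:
F = 49
I(H) = 4280 (I(H) = -(-2)*2140 = -2*(-2140) = 4280)
R = -3804164
R - I(F) = -3804164 - 1*4280 = -3804164 - 4280 = -3808444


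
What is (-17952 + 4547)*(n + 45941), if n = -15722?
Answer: -405085695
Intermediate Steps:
(-17952 + 4547)*(n + 45941) = (-17952 + 4547)*(-15722 + 45941) = -13405*30219 = -405085695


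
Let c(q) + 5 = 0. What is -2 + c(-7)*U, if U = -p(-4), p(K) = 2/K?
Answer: -9/2 ≈ -4.5000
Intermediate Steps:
c(q) = -5 (c(q) = -5 + 0 = -5)
U = 1/2 (U = -2/(-4) = -2*(-1)/4 = -1*(-1/2) = 1/2 ≈ 0.50000)
-2 + c(-7)*U = -2 - 5*1/2 = -2 - 5/2 = -9/2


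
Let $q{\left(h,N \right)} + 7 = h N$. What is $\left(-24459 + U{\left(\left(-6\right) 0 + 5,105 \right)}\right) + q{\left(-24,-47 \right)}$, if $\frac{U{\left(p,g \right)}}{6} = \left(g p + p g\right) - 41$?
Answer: $-17284$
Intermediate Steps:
$q{\left(h,N \right)} = -7 + N h$ ($q{\left(h,N \right)} = -7 + h N = -7 + N h$)
$U{\left(p,g \right)} = -246 + 12 g p$ ($U{\left(p,g \right)} = 6 \left(\left(g p + p g\right) - 41\right) = 6 \left(\left(g p + g p\right) - 41\right) = 6 \left(2 g p - 41\right) = 6 \left(-41 + 2 g p\right) = -246 + 12 g p$)
$\left(-24459 + U{\left(\left(-6\right) 0 + 5,105 \right)}\right) + q{\left(-24,-47 \right)} = \left(-24459 - \left(246 - 1260 \left(\left(-6\right) 0 + 5\right)\right)\right) - -1121 = \left(-24459 - \left(246 - 1260 \left(0 + 5\right)\right)\right) + \left(-7 + 1128\right) = \left(-24459 - \left(246 - 6300\right)\right) + 1121 = \left(-24459 + \left(-246 + 6300\right)\right) + 1121 = \left(-24459 + 6054\right) + 1121 = -18405 + 1121 = -17284$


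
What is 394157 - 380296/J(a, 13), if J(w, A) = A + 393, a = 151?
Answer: 11403389/29 ≈ 3.9322e+5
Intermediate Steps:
J(w, A) = 393 + A
394157 - 380296/J(a, 13) = 394157 - 380296/(393 + 13) = 394157 - 380296/406 = 394157 - 380296*1/406 = 394157 - 27164/29 = 11403389/29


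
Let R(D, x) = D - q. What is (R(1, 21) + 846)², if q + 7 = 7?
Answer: 717409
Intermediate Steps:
q = 0 (q = -7 + 7 = 0)
R(D, x) = D (R(D, x) = D - 1*0 = D + 0 = D)
(R(1, 21) + 846)² = (1 + 846)² = 847² = 717409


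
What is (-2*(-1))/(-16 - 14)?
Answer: -1/15 ≈ -0.066667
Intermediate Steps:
(-2*(-1))/(-16 - 14) = 2/(-30) = 2*(-1/30) = -1/15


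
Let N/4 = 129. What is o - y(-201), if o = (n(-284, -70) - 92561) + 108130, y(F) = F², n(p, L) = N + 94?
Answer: -24222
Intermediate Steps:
N = 516 (N = 4*129 = 516)
n(p, L) = 610 (n(p, L) = 516 + 94 = 610)
o = 16179 (o = (610 - 92561) + 108130 = -91951 + 108130 = 16179)
o - y(-201) = 16179 - 1*(-201)² = 16179 - 1*40401 = 16179 - 40401 = -24222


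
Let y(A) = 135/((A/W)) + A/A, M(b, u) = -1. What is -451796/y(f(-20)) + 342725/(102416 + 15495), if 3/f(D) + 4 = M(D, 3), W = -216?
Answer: -36614940431/5730592511 ≈ -6.3894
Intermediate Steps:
f(D) = -3/5 (f(D) = 3/(-4 - 1) = 3/(-5) = 3*(-1/5) = -3/5)
y(A) = 1 - 29160/A (y(A) = 135/((A/(-216))) + A/A = 135/((A*(-1/216))) + 1 = 135/((-A/216)) + 1 = 135*(-216/A) + 1 = -29160/A + 1 = 1 - 29160/A)
-451796/y(f(-20)) + 342725/(102416 + 15495) = -451796*(-3/(5*(-29160 - 3/5))) + 342725/(102416 + 15495) = -451796/((-5/3*(-145803/5))) + 342725/117911 = -451796/48601 + 342725*(1/117911) = -451796*1/48601 + 342725/117911 = -451796/48601 + 342725/117911 = -36614940431/5730592511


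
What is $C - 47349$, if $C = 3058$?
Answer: $-44291$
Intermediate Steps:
$C - 47349 = 3058 - 47349 = -44291$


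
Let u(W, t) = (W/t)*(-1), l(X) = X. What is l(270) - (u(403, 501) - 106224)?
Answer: 53353897/501 ≈ 1.0649e+5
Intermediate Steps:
u(W, t) = -W/t
l(270) - (u(403, 501) - 106224) = 270 - (-1*403/501 - 106224) = 270 - (-1*403*1/501 - 106224) = 270 - (-403/501 - 106224) = 270 - 1*(-53218627/501) = 270 + 53218627/501 = 53353897/501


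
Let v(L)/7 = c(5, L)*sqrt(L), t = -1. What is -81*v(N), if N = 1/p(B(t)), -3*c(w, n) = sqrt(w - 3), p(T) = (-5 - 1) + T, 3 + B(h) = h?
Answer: 189*I*sqrt(5)/5 ≈ 84.523*I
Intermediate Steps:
B(h) = -3 + h
p(T) = -6 + T
c(w, n) = -sqrt(-3 + w)/3 (c(w, n) = -sqrt(w - 3)/3 = -sqrt(-3 + w)/3)
N = -1/10 (N = 1/(-6 + (-3 - 1)) = 1/(-6 - 4) = 1/(-10) = -1/10 ≈ -0.10000)
v(L) = -7*sqrt(2)*sqrt(L)/3 (v(L) = 7*((-sqrt(-3 + 5)/3)*sqrt(L)) = 7*((-sqrt(2)/3)*sqrt(L)) = 7*(-sqrt(2)*sqrt(L)/3) = -7*sqrt(2)*sqrt(L)/3)
-81*v(N) = -(-189)*sqrt(2)*sqrt(-1/10) = -(-189)*sqrt(2)*I*sqrt(10)/10 = -(-189)*I*sqrt(5)/5 = 189*I*sqrt(5)/5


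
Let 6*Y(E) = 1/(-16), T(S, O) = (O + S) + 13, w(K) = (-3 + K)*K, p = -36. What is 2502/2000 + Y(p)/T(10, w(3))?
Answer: 345151/276000 ≈ 1.2505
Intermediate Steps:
w(K) = K*(-3 + K)
T(S, O) = 13 + O + S
Y(E) = -1/96 (Y(E) = (⅙)/(-16) = (⅙)*(-1/16) = -1/96)
2502/2000 + Y(p)/T(10, w(3)) = 2502/2000 - 1/(96*(13 + 3*(-3 + 3) + 10)) = 2502*(1/2000) - 1/(96*(13 + 3*0 + 10)) = 1251/1000 - 1/(96*(13 + 0 + 10)) = 1251/1000 - 1/96/23 = 1251/1000 - 1/96*1/23 = 1251/1000 - 1/2208 = 345151/276000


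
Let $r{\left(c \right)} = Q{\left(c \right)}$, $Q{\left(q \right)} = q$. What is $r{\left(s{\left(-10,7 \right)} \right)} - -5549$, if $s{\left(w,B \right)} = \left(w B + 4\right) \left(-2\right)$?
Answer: $5681$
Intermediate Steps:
$s{\left(w,B \right)} = -8 - 2 B w$ ($s{\left(w,B \right)} = \left(B w + 4\right) \left(-2\right) = \left(4 + B w\right) \left(-2\right) = -8 - 2 B w$)
$r{\left(c \right)} = c$
$r{\left(s{\left(-10,7 \right)} \right)} - -5549 = \left(-8 - 14 \left(-10\right)\right) - -5549 = \left(-8 + 140\right) + 5549 = 132 + 5549 = 5681$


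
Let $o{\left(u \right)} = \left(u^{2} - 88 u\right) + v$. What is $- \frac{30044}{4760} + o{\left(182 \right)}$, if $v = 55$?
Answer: $\frac{2916637}{170} \approx 17157.0$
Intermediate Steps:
$o{\left(u \right)} = 55 + u^{2} - 88 u$ ($o{\left(u \right)} = \left(u^{2} - 88 u\right) + 55 = 55 + u^{2} - 88 u$)
$- \frac{30044}{4760} + o{\left(182 \right)} = - \frac{30044}{4760} + \left(55 + 182^{2} - 16016\right) = \left(-30044\right) \frac{1}{4760} + \left(55 + 33124 - 16016\right) = - \frac{1073}{170} + 17163 = \frac{2916637}{170}$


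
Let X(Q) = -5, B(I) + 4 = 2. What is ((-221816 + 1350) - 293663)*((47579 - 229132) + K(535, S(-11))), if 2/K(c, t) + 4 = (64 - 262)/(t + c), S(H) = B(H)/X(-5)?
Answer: 545956759332446/5849 ≈ 9.3342e+10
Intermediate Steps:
B(I) = -2 (B(I) = -4 + 2 = -2)
S(H) = 2/5 (S(H) = -2/(-5) = -2*(-1/5) = 2/5)
K(c, t) = 2/(-4 - 198/(c + t)) (K(c, t) = 2/(-4 + (64 - 262)/(t + c)) = 2/(-4 - 198/(c + t)))
((-221816 + 1350) - 293663)*((47579 - 229132) + K(535, S(-11))) = ((-221816 + 1350) - 293663)*((47579 - 229132) + (-1*535 - 1*2/5)/(99 + 2*535 + 2*(2/5))) = (-220466 - 293663)*(-181553 + (-535 - 2/5)/(99 + 1070 + 4/5)) = -514129*(-181553 - 2677/5/(5849/5)) = -514129*(-181553 + (5/5849)*(-2677/5)) = -514129*(-181553 - 2677/5849) = -514129*(-1061906174/5849) = 545956759332446/5849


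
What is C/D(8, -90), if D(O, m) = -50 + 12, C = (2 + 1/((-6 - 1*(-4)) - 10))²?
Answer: -529/5472 ≈ -0.096674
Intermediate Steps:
C = 529/144 (C = (2 + 1/((-6 + 4) - 10))² = (2 + 1/(-2 - 10))² = (2 + 1/(-12))² = (2 - 1/12)² = (23/12)² = 529/144 ≈ 3.6736)
D(O, m) = -38
C/D(8, -90) = (529/144)/(-38) = (529/144)*(-1/38) = -529/5472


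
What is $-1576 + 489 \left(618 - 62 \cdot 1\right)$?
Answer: $270308$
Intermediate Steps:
$-1576 + 489 \left(618 - 62 \cdot 1\right) = -1576 + 489 \left(618 - 62\right) = -1576 + 489 \cdot 556 = -1576 + 271884 = 270308$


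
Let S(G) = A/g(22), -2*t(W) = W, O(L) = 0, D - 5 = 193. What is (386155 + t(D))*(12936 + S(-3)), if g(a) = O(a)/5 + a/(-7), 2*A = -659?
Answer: 5034494878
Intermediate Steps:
D = 198 (D = 5 + 193 = 198)
A = -659/2 (A = (½)*(-659) = -659/2 ≈ -329.50)
t(W) = -W/2
g(a) = -a/7 (g(a) = 0/5 + a/(-7) = 0*(⅕) + a*(-⅐) = 0 - a/7 = -a/7)
S(G) = 4613/44 (S(G) = -659/(2*((-⅐*22))) = -659/(2*(-22/7)) = -659/2*(-7/22) = 4613/44)
(386155 + t(D))*(12936 + S(-3)) = (386155 - ½*198)*(12936 + 4613/44) = (386155 - 99)*(573797/44) = 386056*(573797/44) = 5034494878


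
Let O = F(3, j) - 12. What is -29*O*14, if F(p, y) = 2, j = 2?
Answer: 4060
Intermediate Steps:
O = -10 (O = 2 - 12 = -10)
-29*O*14 = -29*(-10)*14 = 290*14 = 4060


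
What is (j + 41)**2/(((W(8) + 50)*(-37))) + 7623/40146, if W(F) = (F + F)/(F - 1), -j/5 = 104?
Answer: -5364561503/45304761 ≈ -118.41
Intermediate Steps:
j = -520 (j = -5*104 = -520)
W(F) = 2*F/(-1 + F) (W(F) = (2*F)/(-1 + F) = 2*F/(-1 + F))
(j + 41)**2/(((W(8) + 50)*(-37))) + 7623/40146 = (-520 + 41)**2/(((2*8/(-1 + 8) + 50)*(-37))) + 7623/40146 = (-479)**2/(((2*8/7 + 50)*(-37))) + 7623*(1/40146) = 229441/(((2*8*(1/7) + 50)*(-37))) + 2541/13382 = 229441/(((16/7 + 50)*(-37))) + 2541/13382 = 229441/(((366/7)*(-37))) + 2541/13382 = 229441/(-13542/7) + 2541/13382 = 229441*(-7/13542) + 2541/13382 = -1606087/13542 + 2541/13382 = -5364561503/45304761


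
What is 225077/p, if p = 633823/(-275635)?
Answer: -62039098895/633823 ≈ -97881.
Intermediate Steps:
p = -633823/275635 (p = 633823*(-1/275635) = -633823/275635 ≈ -2.2995)
225077/p = 225077/(-633823/275635) = 225077*(-275635/633823) = -62039098895/633823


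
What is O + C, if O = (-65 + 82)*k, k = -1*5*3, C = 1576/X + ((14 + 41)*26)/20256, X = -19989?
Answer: -17208686851/67482864 ≈ -255.01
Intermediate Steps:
C = -556531/67482864 (C = 1576/(-19989) + ((14 + 41)*26)/20256 = 1576*(-1/19989) + (55*26)*(1/20256) = -1576/19989 + 1430*(1/20256) = -1576/19989 + 715/10128 = -556531/67482864 ≈ -0.0082470)
k = -15 (k = -5*3 = -15)
O = -255 (O = (-65 + 82)*(-15) = 17*(-15) = -255)
O + C = -255 - 556531/67482864 = -17208686851/67482864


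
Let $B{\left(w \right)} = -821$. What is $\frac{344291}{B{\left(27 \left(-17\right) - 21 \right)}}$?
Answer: $- \frac{344291}{821} \approx -419.36$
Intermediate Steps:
$\frac{344291}{B{\left(27 \left(-17\right) - 21 \right)}} = \frac{344291}{-821} = 344291 \left(- \frac{1}{821}\right) = - \frac{344291}{821}$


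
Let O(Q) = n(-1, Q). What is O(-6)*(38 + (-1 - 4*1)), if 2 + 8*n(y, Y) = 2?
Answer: 0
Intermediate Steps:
n(y, Y) = 0 (n(y, Y) = -¼ + (⅛)*2 = -¼ + ¼ = 0)
O(Q) = 0
O(-6)*(38 + (-1 - 4*1)) = 0*(38 + (-1 - 4*1)) = 0*(38 + (-1 - 4)) = 0*(38 - 5) = 0*33 = 0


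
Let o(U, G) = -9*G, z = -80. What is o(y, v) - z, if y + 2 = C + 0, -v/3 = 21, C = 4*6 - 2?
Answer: 647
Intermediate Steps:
C = 22 (C = 24 - 2 = 22)
v = -63 (v = -3*21 = -63)
y = 20 (y = -2 + (22 + 0) = -2 + 22 = 20)
o(y, v) - z = -9*(-63) - 1*(-80) = 567 + 80 = 647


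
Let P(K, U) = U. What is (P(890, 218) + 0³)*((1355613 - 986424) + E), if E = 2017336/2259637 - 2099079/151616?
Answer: 13786173078007261769/171298561696 ≈ 8.0480e+7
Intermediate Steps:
E = -4437296159347/342597123392 (E = 2017336*(1/2259637) - 2099079*1/151616 = 2017336/2259637 - 2099079/151616 = -4437296159347/342597123392 ≈ -12.952)
(P(890, 218) + 0³)*((1355613 - 986424) + E) = (218 + 0³)*((1355613 - 986424) - 4437296159347/342597123392) = (218 + 0)*(369189 - 4437296159347/342597123392) = 218*(126478652091809741/342597123392) = 13786173078007261769/171298561696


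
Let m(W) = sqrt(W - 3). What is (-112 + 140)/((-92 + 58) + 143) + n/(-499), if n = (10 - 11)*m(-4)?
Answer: 28/109 + I*sqrt(7)/499 ≈ 0.25688 + 0.0053021*I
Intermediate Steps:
m(W) = sqrt(-3 + W)
n = -I*sqrt(7) (n = (10 - 11)*sqrt(-3 - 4) = -sqrt(-7) = -I*sqrt(7) ≈ -2.6458*I)
(-112 + 140)/((-92 + 58) + 143) + n/(-499) = (-112 + 140)/((-92 + 58) + 143) - I*sqrt(7)/(-499) = 28/(-34 + 143) - I*sqrt(7)*(-1/499) = 28/109 + I*sqrt(7)/499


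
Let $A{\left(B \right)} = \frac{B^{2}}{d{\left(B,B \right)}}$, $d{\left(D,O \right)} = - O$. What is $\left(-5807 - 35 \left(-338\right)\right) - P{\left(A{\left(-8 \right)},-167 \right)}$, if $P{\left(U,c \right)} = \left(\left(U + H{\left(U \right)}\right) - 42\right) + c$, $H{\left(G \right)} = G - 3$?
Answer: $6219$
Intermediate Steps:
$H{\left(G \right)} = -3 + G$ ($H{\left(G \right)} = G - 3 = -3 + G$)
$A{\left(B \right)} = - B$ ($A{\left(B \right)} = \frac{B^{2}}{\left(-1\right) B} = B^{2} \left(- \frac{1}{B}\right) = - B$)
$P{\left(U,c \right)} = -45 + c + 2 U$ ($P{\left(U,c \right)} = \left(\left(U + \left(-3 + U\right)\right) - 42\right) + c = \left(\left(-3 + 2 U\right) - 42\right) + c = \left(-45 + 2 U\right) + c = -45 + c + 2 U$)
$\left(-5807 - 35 \left(-338\right)\right) - P{\left(A{\left(-8 \right)},-167 \right)} = \left(-5807 - 35 \left(-338\right)\right) - \left(-45 - 167 + 2 \left(\left(-1\right) \left(-8\right)\right)\right) = \left(-5807 - -11830\right) - \left(-45 - 167 + 2 \cdot 8\right) = \left(-5807 + 11830\right) - \left(-45 - 167 + 16\right) = 6023 - -196 = 6023 + 196 = 6219$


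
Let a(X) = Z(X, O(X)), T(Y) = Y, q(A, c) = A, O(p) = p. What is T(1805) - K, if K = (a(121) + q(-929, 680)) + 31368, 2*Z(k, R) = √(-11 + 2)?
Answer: -28634 - 3*I/2 ≈ -28634.0 - 1.5*I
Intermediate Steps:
Z(k, R) = 3*I/2 (Z(k, R) = √(-11 + 2)/2 = √(-9)/2 = (3*I)/2 = 3*I/2)
a(X) = 3*I/2
K = 30439 + 3*I/2 (K = (3*I/2 - 929) + 31368 = (-929 + 3*I/2) + 31368 = 30439 + 3*I/2 ≈ 30439.0 + 1.5*I)
T(1805) - K = 1805 - (30439 + 3*I/2) = 1805 + (-30439 - 3*I/2) = -28634 - 3*I/2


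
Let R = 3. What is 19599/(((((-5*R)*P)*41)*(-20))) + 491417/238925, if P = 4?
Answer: 384805433/156734800 ≈ 2.4551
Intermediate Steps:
19599/(((((-5*R)*P)*41)*(-20))) + 491417/238925 = 19599/((((-5*3*4)*41)*(-20))) + 491417/238925 = 19599/(((-15*4*41)*(-20))) + 491417*(1/238925) = 19599/((-60*41*(-20))) + 491417/238925 = 19599/((-2460*(-20))) + 491417/238925 = 19599/49200 + 491417/238925 = 19599*(1/49200) + 491417/238925 = 6533/16400 + 491417/238925 = 384805433/156734800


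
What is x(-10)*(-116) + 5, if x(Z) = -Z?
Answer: -1155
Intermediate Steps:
x(-10)*(-116) + 5 = -1*(-10)*(-116) + 5 = 10*(-116) + 5 = -1160 + 5 = -1155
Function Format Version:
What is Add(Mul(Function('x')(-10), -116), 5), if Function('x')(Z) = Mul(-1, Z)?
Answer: -1155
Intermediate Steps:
Add(Mul(Function('x')(-10), -116), 5) = Add(Mul(Mul(-1, -10), -116), 5) = Add(Mul(10, -116), 5) = Add(-1160, 5) = -1155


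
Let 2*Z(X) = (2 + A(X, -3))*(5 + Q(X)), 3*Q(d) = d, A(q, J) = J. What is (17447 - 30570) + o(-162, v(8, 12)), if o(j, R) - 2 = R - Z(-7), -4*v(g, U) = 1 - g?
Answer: -157415/12 ≈ -13118.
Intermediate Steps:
Q(d) = d/3
v(g, U) = -¼ + g/4 (v(g, U) = -(1 - g)/4 = -¼ + g/4)
Z(X) = -5/2 - X/6 (Z(X) = ((2 - 3)*(5 + X/3))/2 = (-(5 + X/3))/2 = (-5 - X/3)/2 = -5/2 - X/6)
o(j, R) = 10/3 + R (o(j, R) = 2 + (R - (-5/2 - ⅙*(-7))) = 2 + (R - (-5/2 + 7/6)) = 2 + (R - 1*(-4/3)) = 2 + (R + 4/3) = 2 + (4/3 + R) = 10/3 + R)
(17447 - 30570) + o(-162, v(8, 12)) = (17447 - 30570) + (10/3 + (-¼ + (¼)*8)) = -13123 + (10/3 + (-¼ + 2)) = -13123 + (10/3 + 7/4) = -13123 + 61/12 = -157415/12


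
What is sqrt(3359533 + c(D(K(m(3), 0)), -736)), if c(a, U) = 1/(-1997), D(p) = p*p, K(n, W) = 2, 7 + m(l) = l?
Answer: 10*sqrt(133978478378)/1997 ≈ 1832.9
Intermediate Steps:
m(l) = -7 + l
D(p) = p**2
c(a, U) = -1/1997
sqrt(3359533 + c(D(K(m(3), 0)), -736)) = sqrt(3359533 - 1/1997) = sqrt(6708987400/1997) = 10*sqrt(133978478378)/1997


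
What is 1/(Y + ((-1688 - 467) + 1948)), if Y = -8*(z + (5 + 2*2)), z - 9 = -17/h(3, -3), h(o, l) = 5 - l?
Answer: -1/334 ≈ -0.0029940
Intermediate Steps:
z = 55/8 (z = 9 - 17/(5 - 1*(-3)) = 9 - 17/(5 + 3) = 9 - 17/8 = 55/8 ≈ 6.8750)
Y = -127 (Y = -8*(55/8 + (5 + 2*2)) = -8*(55/8 + (5 + 4)) = -8*(55/8 + 9) = -8*127/8 = -127)
1/(Y + ((-1688 - 467) + 1948)) = 1/(-127 + ((-1688 - 467) + 1948)) = 1/(-127 + (-2155 + 1948)) = 1/(-127 - 207) = 1/(-334) = -1/334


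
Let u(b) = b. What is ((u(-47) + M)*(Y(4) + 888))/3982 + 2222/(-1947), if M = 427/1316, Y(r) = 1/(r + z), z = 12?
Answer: -24488590487/2120080512 ≈ -11.551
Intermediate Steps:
Y(r) = 1/(12 + r) (Y(r) = 1/(r + 12) = 1/(12 + r))
M = 61/188 (M = 427*(1/1316) = 61/188 ≈ 0.32447)
((u(-47) + M)*(Y(4) + 888))/3982 + 2222/(-1947) = ((-47 + 61/188)*(1/(12 + 4) + 888))/3982 + 2222/(-1947) = -8775*(1/16 + 888)/188*(1/3982) + 2222*(-1/1947) = -8775*(1/16 + 888)/188*(1/3982) - 202/177 = -8775/188*14209/16*(1/3982) - 202/177 = -124683975/3008*1/3982 - 202/177 = -124683975/11977856 - 202/177 = -24488590487/2120080512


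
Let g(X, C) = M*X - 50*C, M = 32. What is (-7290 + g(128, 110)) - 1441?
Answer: -10135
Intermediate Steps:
g(X, C) = -50*C + 32*X (g(X, C) = 32*X - 50*C = -50*C + 32*X)
(-7290 + g(128, 110)) - 1441 = (-7290 + (-50*110 + 32*128)) - 1441 = (-7290 + (-5500 + 4096)) - 1441 = (-7290 - 1404) - 1441 = -8694 - 1441 = -10135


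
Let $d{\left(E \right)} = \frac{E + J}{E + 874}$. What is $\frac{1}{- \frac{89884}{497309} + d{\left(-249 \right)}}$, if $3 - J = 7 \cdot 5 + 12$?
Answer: $- \frac{310818125}{201889037} \approx -1.5395$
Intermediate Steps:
$J = -44$ ($J = 3 - \left(7 \cdot 5 + 12\right) = 3 - \left(35 + 12\right) = 3 - 47 = -44$)
$d{\left(E \right)} = \frac{-44 + E}{874 + E}$ ($d{\left(E \right)} = \frac{E - 44}{E + 874} = \frac{-44 + E}{874 + E}$)
$\frac{1}{- \frac{89884}{497309} + d{\left(-249 \right)}} = \frac{1}{- \frac{89884}{497309} + \frac{-44 - 249}{874 - 249}} = \frac{1}{\left(-89884\right) \frac{1}{497309} + \frac{1}{625} \left(-293\right)} = \frac{1}{- \frac{89884}{497309} + \frac{1}{625} \left(-293\right)} = \frac{1}{- \frac{89884}{497309} - \frac{293}{625}} = \frac{1}{- \frac{201889037}{310818125}} = - \frac{310818125}{201889037}$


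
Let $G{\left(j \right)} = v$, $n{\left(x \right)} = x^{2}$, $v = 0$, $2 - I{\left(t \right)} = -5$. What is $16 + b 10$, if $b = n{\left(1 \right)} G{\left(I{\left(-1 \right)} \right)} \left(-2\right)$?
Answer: $16$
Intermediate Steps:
$I{\left(t \right)} = 7$ ($I{\left(t \right)} = 2 - -5 = 2 + 5 = 7$)
$G{\left(j \right)} = 0$
$b = 0$ ($b = 1^{2} \cdot 0 \left(-2\right) = 1 \cdot 0 \left(-2\right) = 0 \left(-2\right) = 0$)
$16 + b 10 = 16 + 0 \cdot 10 = 16 + 0 = 16$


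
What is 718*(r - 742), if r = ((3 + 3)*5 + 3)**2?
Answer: 249146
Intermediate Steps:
r = 1089 (r = (6*5 + 3)**2 = (30 + 3)**2 = 33**2 = 1089)
718*(r - 742) = 718*(1089 - 742) = 718*347 = 249146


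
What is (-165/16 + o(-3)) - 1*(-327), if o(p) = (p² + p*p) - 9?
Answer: 5211/16 ≈ 325.69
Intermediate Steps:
o(p) = -9 + 2*p² (o(p) = (p² + p²) - 9 = 2*p² - 9 = -9 + 2*p²)
(-165/16 + o(-3)) - 1*(-327) = (-165/16 + (-9 + 2*(-3)²)) - 1*(-327) = (-165*1/16 + (-9 + 2*9)) + 327 = (-165/16 + (-9 + 18)) + 327 = (-165/16 + 9) + 327 = -21/16 + 327 = 5211/16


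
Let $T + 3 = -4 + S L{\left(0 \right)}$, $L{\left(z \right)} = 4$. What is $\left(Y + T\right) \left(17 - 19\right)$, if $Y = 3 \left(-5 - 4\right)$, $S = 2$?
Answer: $52$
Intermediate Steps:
$T = 1$ ($T = -3 + \left(-4 + 2 \cdot 4\right) = -3 + \left(-4 + 8\right) = -3 + 4 = 1$)
$Y = -27$ ($Y = 3 \left(-9\right) = -27$)
$\left(Y + T\right) \left(17 - 19\right) = \left(-27 + 1\right) \left(17 - 19\right) = - 26 \left(17 - 19\right) = \left(-26\right) \left(-2\right) = 52$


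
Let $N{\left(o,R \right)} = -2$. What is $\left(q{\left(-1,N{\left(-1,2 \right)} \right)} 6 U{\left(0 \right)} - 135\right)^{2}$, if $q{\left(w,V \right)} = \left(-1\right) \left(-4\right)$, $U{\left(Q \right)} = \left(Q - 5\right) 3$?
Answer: $245025$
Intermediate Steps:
$U{\left(Q \right)} = -15 + 3 Q$ ($U{\left(Q \right)} = \left(-5 + Q\right) 3 = -15 + 3 Q$)
$q{\left(w,V \right)} = 4$
$\left(q{\left(-1,N{\left(-1,2 \right)} \right)} 6 U{\left(0 \right)} - 135\right)^{2} = \left(4 \cdot 6 \left(-15 + 3 \cdot 0\right) - 135\right)^{2} = \left(24 \left(-15 + 0\right) - 135\right)^{2} = \left(24 \left(-15\right) - 135\right)^{2} = \left(-360 - 135\right)^{2} = \left(-495\right)^{2} = 245025$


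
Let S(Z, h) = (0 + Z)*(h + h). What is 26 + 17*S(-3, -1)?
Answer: 128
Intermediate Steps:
S(Z, h) = 2*Z*h (S(Z, h) = Z*(2*h) = 2*Z*h)
26 + 17*S(-3, -1) = 26 + 17*(2*(-3)*(-1)) = 26 + 17*6 = 26 + 102 = 128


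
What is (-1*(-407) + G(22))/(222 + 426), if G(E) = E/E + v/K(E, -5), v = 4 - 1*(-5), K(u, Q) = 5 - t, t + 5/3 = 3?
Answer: 1505/2376 ≈ 0.63342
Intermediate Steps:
t = 4/3 (t = -5/3 + 3 = 4/3 ≈ 1.3333)
K(u, Q) = 11/3 (K(u, Q) = 5 - 1*4/3 = 5 - 4/3 = 11/3)
v = 9 (v = 4 + 5 = 9)
G(E) = 38/11 (G(E) = E/E + 9/(11/3) = 1 + 9*(3/11) = 1 + 27/11 = 38/11)
(-1*(-407) + G(22))/(222 + 426) = (-1*(-407) + 38/11)/(222 + 426) = (407 + 38/11)/648 = (4515/11)*(1/648) = 1505/2376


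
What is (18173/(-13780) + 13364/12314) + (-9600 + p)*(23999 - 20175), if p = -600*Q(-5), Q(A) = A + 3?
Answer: -2725307704549201/84843460 ≈ -3.2122e+7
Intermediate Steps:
Q(A) = 3 + A
p = 1200 (p = -600*(3 - 5) = -600*(-2) = 1200)
(18173/(-13780) + 13364/12314) + (-9600 + p)*(23999 - 20175) = (18173/(-13780) + 13364/12314) + (-9600 + 1200)*(23999 - 20175) = (18173*(-1/13780) + 13364*(1/12314)) - 8400*3824 = (-18173/13780 + 6682/6157) - 32121600 = -19813201/84843460 - 32121600 = -2725307704549201/84843460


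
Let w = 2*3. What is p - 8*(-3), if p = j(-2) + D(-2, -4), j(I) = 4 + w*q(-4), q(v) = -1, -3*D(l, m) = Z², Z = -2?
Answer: 62/3 ≈ 20.667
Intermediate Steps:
D(l, m) = -4/3 (D(l, m) = -⅓*(-2)² = -⅓*4 = -4/3)
w = 6
j(I) = -2 (j(I) = 4 + 6*(-1) = 4 - 6 = -2)
p = -10/3 (p = -2 - 4/3 = -10/3 ≈ -3.3333)
p - 8*(-3) = -10/3 - 8*(-3) = -10/3 + 24 = 62/3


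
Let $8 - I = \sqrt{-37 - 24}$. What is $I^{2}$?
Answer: $\left(8 - i \sqrt{61}\right)^{2} \approx 3.0 - 124.96 i$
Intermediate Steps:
$I = 8 - i \sqrt{61}$ ($I = 8 - \sqrt{-37 - 24} = 8 - \sqrt{-61} = 8 - i \sqrt{61} \approx 8.0 - 7.8102 i$)
$I^{2} = \left(8 - i \sqrt{61}\right)^{2}$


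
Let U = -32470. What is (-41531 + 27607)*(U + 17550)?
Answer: 207746080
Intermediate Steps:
(-41531 + 27607)*(U + 17550) = (-41531 + 27607)*(-32470 + 17550) = -13924*(-14920) = 207746080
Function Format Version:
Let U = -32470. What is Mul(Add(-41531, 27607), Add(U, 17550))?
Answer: 207746080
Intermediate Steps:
Mul(Add(-41531, 27607), Add(U, 17550)) = Mul(Add(-41531, 27607), Add(-32470, 17550)) = Mul(-13924, -14920) = 207746080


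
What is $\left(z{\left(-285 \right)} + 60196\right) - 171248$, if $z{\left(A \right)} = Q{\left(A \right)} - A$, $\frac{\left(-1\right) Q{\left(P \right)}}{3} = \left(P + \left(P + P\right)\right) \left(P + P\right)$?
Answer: $-1572817$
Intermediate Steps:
$Q{\left(P \right)} = - 18 P^{2}$ ($Q{\left(P \right)} = - 3 \left(P + \left(P + P\right)\right) \left(P + P\right) = - 3 \left(P + 2 P\right) 2 P = - 3 \cdot 3 P 2 P = - 3 \cdot 6 P^{2} = - 18 P^{2}$)
$z{\left(A \right)} = - A - 18 A^{2}$ ($z{\left(A \right)} = - 18 A^{2} - A = - A - 18 A^{2}$)
$\left(z{\left(-285 \right)} + 60196\right) - 171248 = \left(- 285 \left(-1 - -5130\right) + 60196\right) - 171248 = \left(- 285 \left(-1 + 5130\right) + 60196\right) - 171248 = \left(\left(-285\right) 5129 + 60196\right) - 171248 = \left(-1461765 + 60196\right) - 171248 = -1401569 - 171248 = -1572817$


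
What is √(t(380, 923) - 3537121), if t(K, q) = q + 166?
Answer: 4*I*√221002 ≈ 1880.4*I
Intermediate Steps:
t(K, q) = 166 + q
√(t(380, 923) - 3537121) = √((166 + 923) - 3537121) = √(1089 - 3537121) = √(-3536032) = 4*I*√221002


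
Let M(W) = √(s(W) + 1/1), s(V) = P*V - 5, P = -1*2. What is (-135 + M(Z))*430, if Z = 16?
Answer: -58050 + 2580*I ≈ -58050.0 + 2580.0*I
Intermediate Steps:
P = -2
s(V) = -5 - 2*V (s(V) = -2*V - 5 = -5 - 2*V)
M(W) = √(-4 - 2*W) (M(W) = √((-5 - 2*W) + 1/1) = √((-5 - 2*W) + 1) = √(-4 - 2*W))
(-135 + M(Z))*430 = (-135 + √(-4 - 2*16))*430 = (-135 + √(-4 - 32))*430 = (-135 + √(-36))*430 = (-135 + 6*I)*430 = -58050 + 2580*I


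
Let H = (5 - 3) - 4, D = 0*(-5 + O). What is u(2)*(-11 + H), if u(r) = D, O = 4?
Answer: 0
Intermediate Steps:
D = 0 (D = 0*(-5 + 4) = 0*(-1) = 0)
u(r) = 0
H = -2 (H = 2 - 4 = -2)
u(2)*(-11 + H) = 0*(-11 - 2) = 0*(-13) = 0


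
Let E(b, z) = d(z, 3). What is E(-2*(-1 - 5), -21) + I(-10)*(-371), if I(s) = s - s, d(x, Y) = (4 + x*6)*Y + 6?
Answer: -360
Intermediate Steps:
d(x, Y) = 6 + Y*(4 + 6*x) (d(x, Y) = (4 + 6*x)*Y + 6 = Y*(4 + 6*x) + 6 = 6 + Y*(4 + 6*x))
I(s) = 0
E(b, z) = 18 + 18*z (E(b, z) = 6 + 4*3 + 6*3*z = 6 + 12 + 18*z = 18 + 18*z)
E(-2*(-1 - 5), -21) + I(-10)*(-371) = (18 + 18*(-21)) + 0*(-371) = (18 - 378) + 0 = -360 + 0 = -360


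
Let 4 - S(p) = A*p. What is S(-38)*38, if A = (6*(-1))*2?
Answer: -17176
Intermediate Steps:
A = -12 (A = -6*2 = -12)
S(p) = 4 + 12*p (S(p) = 4 - (-12)*p = 4 + 12*p)
S(-38)*38 = (4 + 12*(-38))*38 = (4 - 456)*38 = -452*38 = -17176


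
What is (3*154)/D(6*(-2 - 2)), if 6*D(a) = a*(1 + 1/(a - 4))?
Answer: -1078/9 ≈ -119.78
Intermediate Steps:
D(a) = a*(1 + 1/(-4 + a))/6 (D(a) = (a*(1 + 1/(a - 4)))/6 = (a*(1 + 1/(-4 + a)))/6 = a*(1 + 1/(-4 + a))/6)
(3*154)/D(6*(-2 - 2)) = (3*154)/(((6*(-2 - 2))*(-3 + 6*(-2 - 2))/(6*(-4 + 6*(-2 - 2))))) = 462/(((6*(-4))*(-3 + 6*(-4))/(6*(-4 + 6*(-4))))) = 462/(((⅙)*(-24)*(-3 - 24)/(-4 - 24))) = 462/(((⅙)*(-24)*(-27)/(-28))) = 462/(((⅙)*(-24)*(-1/28)*(-27))) = 462/(-27/7) = 462*(-7/27) = -1078/9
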